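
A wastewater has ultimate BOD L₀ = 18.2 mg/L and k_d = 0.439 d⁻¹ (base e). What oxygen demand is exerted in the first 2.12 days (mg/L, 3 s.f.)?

y_t = L₀(1 − e^(−k_d t)) = 18.2 × (1 − e^(−0.439×2.12))
= 18.2 × (1 − 0.3943) = 18.2 × 0.6057 = 11.02 mg/L.

y ≈ 11.0 mg/L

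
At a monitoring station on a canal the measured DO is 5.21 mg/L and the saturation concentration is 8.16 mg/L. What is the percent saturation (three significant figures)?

% saturation = C/C_s × 100 = 5.21/8.16 × 100 = 63.8 %.

63.8 % saturation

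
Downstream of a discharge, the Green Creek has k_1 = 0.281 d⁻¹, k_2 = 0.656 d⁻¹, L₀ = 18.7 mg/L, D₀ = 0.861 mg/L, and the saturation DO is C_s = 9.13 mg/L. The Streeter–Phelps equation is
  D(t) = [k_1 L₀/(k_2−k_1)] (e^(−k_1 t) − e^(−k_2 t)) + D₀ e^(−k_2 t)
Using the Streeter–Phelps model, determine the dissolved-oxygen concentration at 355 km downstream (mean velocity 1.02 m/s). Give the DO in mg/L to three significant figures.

Travel time t = x/v = 355 km / (1.02 m/s) = 355000 m / 1.02 m/s = 348000 s = 4.028 d.
k_1 L₀/(k_2−k_1) = 0.281×18.7/(0.656−0.281) = 5.255/0.3750 = 14.01 mg/L.
e^(−k_1 t) = e^(−0.281×4.028) = 0.3224; e^(−k_2 t) = e^(−0.656×4.028) = 0.07118.
D = 14.01 × (0.3224 − 0.07118) + 0.861 × 0.07118 = 3.520 + 0.06129 = 3.582 mg/L.
DO = C_s − D = 9.13 − 3.582 = 5.548 mg/L.

DO ≈ 5.55 mg/L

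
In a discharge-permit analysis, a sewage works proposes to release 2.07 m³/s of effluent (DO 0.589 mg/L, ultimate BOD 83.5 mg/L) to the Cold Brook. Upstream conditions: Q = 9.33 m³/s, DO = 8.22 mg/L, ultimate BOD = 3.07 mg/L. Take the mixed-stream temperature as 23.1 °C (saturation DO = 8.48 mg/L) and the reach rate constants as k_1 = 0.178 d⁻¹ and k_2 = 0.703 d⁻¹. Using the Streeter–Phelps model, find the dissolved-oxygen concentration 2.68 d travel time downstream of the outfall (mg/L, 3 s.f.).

Mixed DO = (9.33×8.22 + 2.07×0.589)/(9.33+2.07) = 77.91/11.40 = 6.834 mg/L.
Mixed L₀ = (9.33×3.07 + 2.07×83.5)/(11.40) = 201.5/11.40 = 17.67 mg/L.
Initial deficit D₀ = C_s − DO₀ = 8.48 − 6.834 = 1.646 mg/L.
D(2.68) = [0.178×17.67/(0.703−0.178)](e^(−0.178×2.68) − e^(−0.703×2.68)) + 1.646 e^(−0.703×2.68)
= 5.992 × (0.6206 − 0.1520) + 1.646 × 0.1520 = 3.058 mg/L.
DO = 8.48 − 3.058 = 5.422 mg/L.

DO ≈ 5.42 mg/L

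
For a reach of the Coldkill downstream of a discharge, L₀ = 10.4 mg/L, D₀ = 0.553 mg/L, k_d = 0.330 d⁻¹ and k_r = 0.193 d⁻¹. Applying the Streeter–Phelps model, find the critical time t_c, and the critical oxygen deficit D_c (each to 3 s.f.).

With k_r/k_d = 0.5848 and 1 − D₀(k_r−k_d)/(k_d L₀) = 1.022,
t_c = ln(0.5848 × 1.022) / (0.193 − 0.330) = ln(0.5978) / -0.1370 = -0.5146/-0.1370 = 3.756 d.
L(t_c) = L₀ e^(−k_d t_c) = 10.4 × 0.2895 = 3.011 mg/L, and at the critical point k_r D_c = k_d L, so D_c = (0.330/0.193) × 3.011 = 5.149 mg/L.

t_c ≈ 3.76 d; D_c ≈ 5.15 mg/L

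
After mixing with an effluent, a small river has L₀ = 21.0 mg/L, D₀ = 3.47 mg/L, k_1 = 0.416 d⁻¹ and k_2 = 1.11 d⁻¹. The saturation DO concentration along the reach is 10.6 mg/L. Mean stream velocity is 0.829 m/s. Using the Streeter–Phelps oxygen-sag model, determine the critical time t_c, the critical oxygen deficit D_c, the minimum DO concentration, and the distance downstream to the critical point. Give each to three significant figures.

t_c = [1/(k_2−k_1)] ln[(k_2/k_1)(1 − D₀(k_2−k_1)/(k_1 L₀))]
= [1/(1.11−0.416)] ln[(1.11/0.416)(1 − 3.47×0.6940/(0.416×21.0))]
= (1/0.6940) ln[2.668 × 0.7243] = 1.441 × ln(1.933) = 1.441 × 0.6589 = 0.9495 d.
D_c = (k_1/k_2) L₀ e^(−k_1 t_c) = (0.416/1.11) × 21.0 × e^(−0.416×0.9495) = 0.3748 × 21.0 × 0.6737 = 5.302 mg/L.
Minimum DO = C_s − D_c = 10.6 − 5.302 = 5.298 mg/L.
x_c = v t_c = 0.829 m/s × 0.9495 d × 86400 s/d = 68010 m ≈ 68.0 km.

t_c ≈ 0.949 d; D_c ≈ 5.30 mg/L; min DO ≈ 5.30 mg/L; x_c ≈ 68.0 km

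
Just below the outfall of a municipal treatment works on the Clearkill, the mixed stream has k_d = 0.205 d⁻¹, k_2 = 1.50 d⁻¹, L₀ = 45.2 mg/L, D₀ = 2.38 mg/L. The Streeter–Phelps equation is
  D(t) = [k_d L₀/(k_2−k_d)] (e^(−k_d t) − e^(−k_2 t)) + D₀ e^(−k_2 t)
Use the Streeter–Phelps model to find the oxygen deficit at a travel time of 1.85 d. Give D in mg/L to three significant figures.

k_d L₀/(k_2−k_d) = 0.205×45.2/(1.50−0.205) = 9.266/1.295 = 7.155 mg/L.
e^(−k_d t) = e^(−0.205×1.850) = 0.6844; e^(−k_2 t) = e^(−1.50×1.850) = 0.06235.
D = 7.155 × (0.6844 − 0.06235) + 2.38 × 0.06235 = 4.451 + 0.1484 = 4.599 mg/L.

D ≈ 4.60 mg/L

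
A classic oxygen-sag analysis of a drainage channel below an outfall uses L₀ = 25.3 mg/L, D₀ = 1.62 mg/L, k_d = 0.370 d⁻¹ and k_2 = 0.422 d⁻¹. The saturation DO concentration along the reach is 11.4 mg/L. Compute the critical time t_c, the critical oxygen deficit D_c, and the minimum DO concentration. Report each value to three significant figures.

With k_2/k_d = 1.141 and 1 − D₀(k_2−k_d)/(k_d L₀) = 0.9910,
t_c = ln(1.141 × 0.9910) / (0.422 − 0.370) = ln(1.130) / 0.05200 = 0.1225/0.05200 = 2.355 d.
L(t_c) = L₀ e^(−k_d t_c) = 25.3 × 0.4184 = 10.58 mg/L, and at the critical point k_2 D_c = k_d L, so D_c = (0.370/0.422) × 10.58 = 9.281 mg/L.
Minimum DO = C_s − D_c = 11.4 − 9.281 = 2.119 mg/L.

t_c ≈ 2.36 d; D_c ≈ 9.28 mg/L; min DO ≈ 2.12 mg/L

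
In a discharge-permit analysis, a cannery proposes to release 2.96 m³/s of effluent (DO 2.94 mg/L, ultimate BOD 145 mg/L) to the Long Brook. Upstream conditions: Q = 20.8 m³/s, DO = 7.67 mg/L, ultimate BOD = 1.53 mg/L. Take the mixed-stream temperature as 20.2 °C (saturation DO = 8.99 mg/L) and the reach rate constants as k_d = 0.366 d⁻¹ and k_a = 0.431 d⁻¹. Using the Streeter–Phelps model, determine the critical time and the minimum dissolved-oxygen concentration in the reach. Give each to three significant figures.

t_c ≈ 2.24 d; minimum DO ≈ 1.74 mg/L

Mixed DO = (20.8×7.67 + 2.96×2.94)/(20.8+2.96) = 168.2/23.76 = 7.081 mg/L.
Mixed L₀ = (20.8×1.53 + 2.96×145)/(23.76) = 461.0/23.76 = 19.40 mg/L.
Initial deficit D₀ = C_s − DO₀ = 8.99 − 7.081 = 1.909 mg/L.
t_c = (1/0.06500) ln[(0.431/0.366)(1 − 1.909×0.06500/(0.366×19.40))] = 15.38 × ln(1.157) = 2.244 d.
D_c = (0.366/0.431) × 19.40 × e^(−0.366×2.244) = 0.8492 × 19.40 × 0.4399 = 7.248 mg/L.
Minimum DO = 8.99 − 7.248 = 1.742 mg/L.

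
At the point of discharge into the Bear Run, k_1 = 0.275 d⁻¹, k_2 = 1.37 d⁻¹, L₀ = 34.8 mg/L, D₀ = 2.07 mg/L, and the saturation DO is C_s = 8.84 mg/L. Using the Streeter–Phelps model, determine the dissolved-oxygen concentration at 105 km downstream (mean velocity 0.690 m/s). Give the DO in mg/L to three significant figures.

Travel time t = x/v = 105 km / (0.690 m/s) = 105000 m / 0.690 m/s = 152200 s = 1.761 d.
k_1 L₀/(k_2−k_1) = 0.275×34.8/(1.37−0.275) = 9.570/1.095 = 8.740 mg/L.
e^(−k_1 t) = e^(−0.275×1.761) = 0.6161; e^(−k_2 t) = e^(−1.37×1.761) = 0.08955.
D = 8.740 × (0.6161 − 0.08955) + 2.07 × 0.08955 = 4.602 + 0.1854 = 4.787 mg/L.
DO = C_s − D = 8.84 − 4.787 = 4.053 mg/L.

DO ≈ 4.05 mg/L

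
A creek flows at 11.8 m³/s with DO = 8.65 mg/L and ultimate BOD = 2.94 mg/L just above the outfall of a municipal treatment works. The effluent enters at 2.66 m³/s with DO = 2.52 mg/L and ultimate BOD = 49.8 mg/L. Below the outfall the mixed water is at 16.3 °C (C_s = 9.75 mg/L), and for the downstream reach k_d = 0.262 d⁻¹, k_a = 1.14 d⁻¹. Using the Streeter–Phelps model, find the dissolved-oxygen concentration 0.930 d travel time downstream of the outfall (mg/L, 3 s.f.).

Mixed DO = (11.8×8.65 + 2.66×2.52)/(11.8+2.66) = 108.8/14.46 = 7.522 mg/L.
Mixed L₀ = (11.8×2.94 + 2.66×49.8)/(14.46) = 167.2/14.46 = 11.56 mg/L.
Initial deficit D₀ = C_s − DO₀ = 9.75 − 7.522 = 2.228 mg/L.
D(0.930) = [0.262×11.56/(1.14−0.262)](e^(−0.262×0.930) − e^(−1.14×0.930)) + 2.228 e^(−1.14×0.930)
= 3.450 × (0.7838 − 0.3464) + 2.228 × 0.3464 = 2.280 mg/L.
DO = 9.75 − 2.280 = 7.470 mg/L.

DO ≈ 7.47 mg/L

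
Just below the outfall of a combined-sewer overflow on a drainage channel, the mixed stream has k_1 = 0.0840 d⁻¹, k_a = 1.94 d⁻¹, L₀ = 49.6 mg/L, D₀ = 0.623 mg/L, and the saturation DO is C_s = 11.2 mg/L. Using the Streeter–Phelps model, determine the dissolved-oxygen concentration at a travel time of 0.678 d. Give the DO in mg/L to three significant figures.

DO ≈ 9.51 mg/L

k_1 L₀/(k_a−k_1) = 0.0840×49.6/(1.94−0.0840) = 4.166/1.856 = 2.245 mg/L.
e^(−k_1 t) = e^(−0.0840×0.6780) = 0.9446; e^(−k_a t) = e^(−1.94×0.6780) = 0.2684.
D = 2.245 × (0.9446 − 0.2684) + 0.623 × 0.2684 = 1.518 + 0.1672 = 1.685 mg/L.
DO = C_s − D = 11.2 − 1.685 = 9.515 mg/L.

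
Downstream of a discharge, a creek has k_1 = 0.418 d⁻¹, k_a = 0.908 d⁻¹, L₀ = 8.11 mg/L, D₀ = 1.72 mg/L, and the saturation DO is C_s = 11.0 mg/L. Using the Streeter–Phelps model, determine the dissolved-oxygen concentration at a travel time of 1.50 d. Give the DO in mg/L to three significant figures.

k_1 L₀/(k_a−k_1) = 0.418×8.11/(0.908−0.418) = 3.390/0.4900 = 6.918 mg/L.
e^(−k_1 t) = e^(−0.418×1.500) = 0.5342; e^(−k_a t) = e^(−0.908×1.500) = 0.2561.
D = 6.918 × (0.5342 − 0.2561) + 1.72 × 0.2561 = 1.924 + 0.4406 = 2.364 mg/L.
DO = C_s − D = 11.0 − 2.364 = 8.636 mg/L.

DO ≈ 8.64 mg/L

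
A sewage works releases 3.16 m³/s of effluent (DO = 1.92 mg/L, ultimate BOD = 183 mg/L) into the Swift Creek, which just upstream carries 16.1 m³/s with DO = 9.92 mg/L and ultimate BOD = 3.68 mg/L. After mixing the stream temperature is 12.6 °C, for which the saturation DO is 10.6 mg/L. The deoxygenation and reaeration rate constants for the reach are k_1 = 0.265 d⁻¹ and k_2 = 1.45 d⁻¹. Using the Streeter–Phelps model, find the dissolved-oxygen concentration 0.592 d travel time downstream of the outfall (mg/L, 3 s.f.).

Mixed DO = (16.1×9.92 + 3.16×1.92)/(16.1+3.16) = 165.8/19.26 = 8.607 mg/L.
Mixed L₀ = (16.1×3.68 + 3.16×183)/(19.26) = 637.5/19.26 = 33.10 mg/L.
Initial deficit D₀ = C_s − DO₀ = 10.6 − 8.607 = 1.993 mg/L.
D(0.592) = [0.265×33.10/(1.45−0.265)](e^(−0.265×0.592) − e^(−1.45×0.592)) + 1.993 e^(−1.45×0.592)
= 7.402 × (0.8548 − 0.4238) + 1.993 × 0.4238 = 4.035 mg/L.
DO = 10.6 − 4.035 = 6.565 mg/L.

DO ≈ 6.57 mg/L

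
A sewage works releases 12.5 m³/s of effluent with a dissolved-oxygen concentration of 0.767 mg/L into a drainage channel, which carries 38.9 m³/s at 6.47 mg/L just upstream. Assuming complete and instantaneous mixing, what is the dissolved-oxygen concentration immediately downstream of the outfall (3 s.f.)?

Flow-weighted mixing: C = (Q_r C_r + Q_w C_w)/(Q_r + Q_w)
= (38.9×6.47 + 12.5×0.767)/(38.9 + 12.5) = 261.3/51.40 = 5.083 mg/L.

5.08 mg/L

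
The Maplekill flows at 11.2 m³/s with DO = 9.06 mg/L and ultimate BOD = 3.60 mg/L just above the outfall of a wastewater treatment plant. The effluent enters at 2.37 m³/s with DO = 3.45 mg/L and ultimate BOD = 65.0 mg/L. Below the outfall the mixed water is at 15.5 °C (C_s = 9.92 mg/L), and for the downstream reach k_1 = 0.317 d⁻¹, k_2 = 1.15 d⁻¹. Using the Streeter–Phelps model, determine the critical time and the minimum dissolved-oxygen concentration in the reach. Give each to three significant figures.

t_c ≈ 1.05 d; minimum DO ≈ 7.09 mg/L

Mixed DO = (11.2×9.06 + 2.37×3.45)/(11.2+2.37) = 109.6/13.57 = 8.080 mg/L.
Mixed L₀ = (11.2×3.60 + 2.37×65.0)/(13.57) = 194.4/13.57 = 14.32 mg/L.
Initial deficit D₀ = C_s − DO₀ = 9.92 − 8.080 = 1.840 mg/L.
t_c = (1/0.8330) ln[(1.15/0.317)(1 − 1.840×0.8330/(0.317×14.32))] = 1.200 × ln(2.403) = 1.053 d.
D_c = (0.317/1.15) × 14.32 × e^(−0.317×1.053) = 0.2757 × 14.32 × 0.7163 = 2.828 mg/L.
Minimum DO = 9.92 − 2.828 = 7.092 mg/L.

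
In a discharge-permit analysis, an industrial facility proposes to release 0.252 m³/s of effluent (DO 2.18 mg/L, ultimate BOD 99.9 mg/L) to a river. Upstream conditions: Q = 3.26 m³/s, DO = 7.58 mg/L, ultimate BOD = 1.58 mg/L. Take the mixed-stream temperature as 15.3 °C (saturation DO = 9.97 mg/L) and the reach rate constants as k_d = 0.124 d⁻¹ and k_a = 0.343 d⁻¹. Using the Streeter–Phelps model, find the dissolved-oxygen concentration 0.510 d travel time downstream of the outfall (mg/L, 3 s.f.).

DO ≈ 7.15 mg/L

Mixed DO = (3.26×7.58 + 0.252×2.18)/(3.26+0.252) = 25.26/3.512 = 7.193 mg/L.
Mixed L₀ = (3.26×1.58 + 0.252×99.9)/(3.512) = 30.33/3.512 = 8.635 mg/L.
Initial deficit D₀ = C_s − DO₀ = 9.97 − 7.193 = 2.777 mg/L.
D(0.510) = [0.124×8.635/(0.343−0.124)](e^(−0.124×0.510) − e^(−0.343×0.510)) + 2.777 e^(−0.343×0.510)
= 4.889 × (0.9387 − 0.8395) + 2.777 × 0.8395 = 2.817 mg/L.
DO = 9.97 − 2.817 = 7.153 mg/L.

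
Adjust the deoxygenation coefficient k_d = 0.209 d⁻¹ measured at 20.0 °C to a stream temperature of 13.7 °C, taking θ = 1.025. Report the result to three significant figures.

k_d ≈ 0.179 d⁻¹

k_d(T₂) = k_d(T₁) · θ^(T₂−T₁) = 0.209 × 1.025^(13.7−20.0)
= 0.209 × 1.025^-6.30 = 0.209 × 0.8559 = 0.1789 d⁻¹.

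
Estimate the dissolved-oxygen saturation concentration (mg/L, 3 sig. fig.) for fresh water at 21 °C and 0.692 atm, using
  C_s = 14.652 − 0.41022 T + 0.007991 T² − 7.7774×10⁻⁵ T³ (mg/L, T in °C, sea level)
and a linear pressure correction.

At sea level: C_s = 14.652 − 0.41022×21 + 0.007991×21² − 7.7774×10⁻⁵×21³ = 8.841 mg/L.
Pressure correction: C_s' = 8.841 × 0.692 = 6.118 mg/L.

C_s ≈ 6.12 mg/L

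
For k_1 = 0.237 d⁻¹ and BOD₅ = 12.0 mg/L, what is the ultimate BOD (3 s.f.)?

L₀ ≈ 17.3 mg/L

BOD₅ = L₀(1 − e^(−5k_1)) ⇒ L₀ = BOD₅ / (1 − e^(−5×0.237))
= 12.0 / (1 − 0.3057) = 12.0 / 0.6943 = 17.28 mg/L.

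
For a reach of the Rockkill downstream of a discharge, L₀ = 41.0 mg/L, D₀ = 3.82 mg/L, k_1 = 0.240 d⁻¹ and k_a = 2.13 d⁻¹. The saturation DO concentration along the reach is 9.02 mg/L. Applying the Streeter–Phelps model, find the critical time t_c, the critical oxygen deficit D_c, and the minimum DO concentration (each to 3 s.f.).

t_c = [1/(k_a−k_1)] ln[(k_a/k_1)(1 − D₀(k_a−k_1)/(k_1 L₀))]
= [1/(2.13−0.240)] ln[(2.13/0.240)(1 − 3.82×1.890/(0.240×41.0))]
= (1/1.890) ln[8.875 × 0.2663] = 0.5291 × ln(2.363) = 0.5291 × 0.8600 = 0.4550 d.
D_c = (k_1/k_a) L₀ e^(−k_1 t_c) = (0.240/2.13) × 41.0 × e^(−0.240×0.4550) = 0.1127 × 41.0 × 0.8965 = 4.142 mg/L.
Minimum DO = C_s − D_c = 9.02 − 4.142 = 4.878 mg/L.

t_c ≈ 0.455 d; D_c ≈ 4.14 mg/L; min DO ≈ 4.88 mg/L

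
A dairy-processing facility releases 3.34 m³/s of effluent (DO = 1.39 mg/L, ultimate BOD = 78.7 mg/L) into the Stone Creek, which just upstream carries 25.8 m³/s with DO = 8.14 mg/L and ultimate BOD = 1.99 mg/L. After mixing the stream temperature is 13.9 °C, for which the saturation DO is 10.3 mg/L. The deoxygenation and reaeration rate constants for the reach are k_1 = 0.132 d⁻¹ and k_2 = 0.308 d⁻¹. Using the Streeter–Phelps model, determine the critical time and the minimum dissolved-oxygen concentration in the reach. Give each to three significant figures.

t_c ≈ 2.25 d; minimum DO ≈ 6.87 mg/L

Mixed DO = (25.8×8.14 + 3.34×1.39)/(25.8+3.34) = 214.7/29.14 = 7.366 mg/L.
Mixed L₀ = (25.8×1.99 + 3.34×78.7)/(29.14) = 314.2/29.14 = 10.78 mg/L.
Initial deficit D₀ = C_s − DO₀ = 10.3 − 7.366 = 2.934 mg/L.
t_c = (1/0.1760) ln[(0.308/0.132)(1 − 2.934×0.1760/(0.132×10.78))] = 5.682 × ln(1.487) = 2.254 d.
D_c = (0.132/0.308) × 10.78 × e^(−0.132×2.254) = 0.4286 × 10.78 × 0.7427 = 3.432 mg/L.
Minimum DO = 10.3 − 3.432 = 6.868 mg/L.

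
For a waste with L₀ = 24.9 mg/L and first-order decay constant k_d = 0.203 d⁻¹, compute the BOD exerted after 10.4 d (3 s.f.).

y ≈ 21.9 mg/L

y_t = L₀(1 − e^(−k_d t)) = 24.9 × (1 − e^(−0.203×10.4))
= 24.9 × (1 − 0.1211) = 24.9 × 0.8789 = 21.88 mg/L.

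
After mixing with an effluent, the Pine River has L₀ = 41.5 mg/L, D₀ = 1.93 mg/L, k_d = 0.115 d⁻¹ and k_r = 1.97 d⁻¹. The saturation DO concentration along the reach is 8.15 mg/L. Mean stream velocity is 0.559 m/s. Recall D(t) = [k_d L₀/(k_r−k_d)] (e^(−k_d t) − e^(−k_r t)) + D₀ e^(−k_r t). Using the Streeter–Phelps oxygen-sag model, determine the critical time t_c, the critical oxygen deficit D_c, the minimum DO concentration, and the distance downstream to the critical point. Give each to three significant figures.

With k_r/k_d = 17.13 and 1 − D₀(k_r−k_d)/(k_d L₀) = 0.2498,
t_c = ln(17.13 × 0.2498) / (1.97 − 0.115) = ln(4.280) / 1.855 = 1.454/1.855 = 0.7838 d.
D_c = (k_d/k_r) L₀ e^(−k_d t_c) = (0.115/1.97) × 41.5 × e^(−0.115×0.7838) = 0.05838 × 41.5 × 0.9138 = 2.214 mg/L.
Minimum DO = C_s − D_c = 8.15 − 2.214 = 5.936 mg/L.
x_c = v t_c = 0.559 m/s × 0.7838 d × 86400 s/d = 37850 m ≈ 37.9 km.

t_c ≈ 0.784 d; D_c ≈ 2.21 mg/L; min DO ≈ 5.94 mg/L; x_c ≈ 37.9 km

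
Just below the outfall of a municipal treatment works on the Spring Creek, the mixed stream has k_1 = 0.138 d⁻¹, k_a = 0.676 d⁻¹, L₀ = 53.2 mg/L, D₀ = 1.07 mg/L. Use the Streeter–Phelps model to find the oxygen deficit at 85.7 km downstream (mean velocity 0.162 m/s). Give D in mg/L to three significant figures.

D ≈ 5.66 mg/L

Travel time t = x/v = 85.7 km / (0.162 m/s) = 85700 m / 0.162 m/s = 529000 s = 6.123 d.
k_1 L₀/(k_a−k_1) = 0.138×53.2/(0.676−0.138) = 7.342/0.5380 = 13.65 mg/L.
e^(−k_1 t) = e^(−0.138×6.123) = 0.4296; e^(−k_a t) = e^(−0.676×6.123) = 0.01594.
D = 13.65 × (0.4296 − 0.01594) + 1.07 × 0.01594 = 5.645 + 0.01705 = 5.662 mg/L.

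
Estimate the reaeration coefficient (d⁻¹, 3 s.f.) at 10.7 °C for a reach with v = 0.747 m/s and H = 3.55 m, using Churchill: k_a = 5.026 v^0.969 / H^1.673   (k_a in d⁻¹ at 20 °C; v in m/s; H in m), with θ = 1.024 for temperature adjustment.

k_a ≈ 0.365 d⁻¹

k_a(20) = 5.026 × 0.747^0.969 / 3.55^1.673 = 5.026 × 0.7538 / 8.328 = 0.4549 d⁻¹.
k_a(10.7) = 0.4549 × 1.024^(10.7−20) = 0.4549 × 0.8021 = 0.3649 d⁻¹.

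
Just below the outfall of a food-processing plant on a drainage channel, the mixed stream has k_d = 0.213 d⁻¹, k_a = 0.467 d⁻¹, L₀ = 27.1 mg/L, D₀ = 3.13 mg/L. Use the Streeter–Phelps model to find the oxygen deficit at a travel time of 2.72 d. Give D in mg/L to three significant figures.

k_d L₀/(k_a−k_d) = 0.213×27.1/(0.467−0.213) = 5.772/0.2540 = 22.73 mg/L.
e^(−k_d t) = e^(−0.213×2.720) = 0.5603; e^(−k_a t) = e^(−0.467×2.720) = 0.2808.
D = 22.73 × (0.5603 − 0.2808) + 3.13 × 0.2808 = 6.352 + 0.8788 = 7.230 mg/L.

D ≈ 7.23 mg/L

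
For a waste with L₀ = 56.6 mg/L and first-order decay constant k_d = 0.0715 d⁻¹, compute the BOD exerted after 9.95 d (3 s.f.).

y_t = L₀(1 − e^(−k_d t)) = 56.6 × (1 − e^(−0.0715×9.95))
= 56.6 × (1 − 0.4909) = 56.6 × 0.5091 = 28.81 mg/L.

y ≈ 28.8 mg/L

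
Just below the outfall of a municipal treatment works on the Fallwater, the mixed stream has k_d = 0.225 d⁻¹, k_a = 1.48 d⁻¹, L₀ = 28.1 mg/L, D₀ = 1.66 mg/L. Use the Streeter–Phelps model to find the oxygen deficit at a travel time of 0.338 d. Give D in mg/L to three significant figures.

k_d L₀/(k_a−k_d) = 0.225×28.1/(1.48−0.225) = 6.323/1.255 = 5.038 mg/L.
e^(−k_d t) = e^(−0.225×0.3380) = 0.9268; e^(−k_a t) = e^(−1.48×0.3380) = 0.6064.
D = 5.038 × (0.9268 − 0.6064) + 1.66 × 0.6064 = 1.614 + 1.007 = 2.621 mg/L.

D ≈ 2.62 mg/L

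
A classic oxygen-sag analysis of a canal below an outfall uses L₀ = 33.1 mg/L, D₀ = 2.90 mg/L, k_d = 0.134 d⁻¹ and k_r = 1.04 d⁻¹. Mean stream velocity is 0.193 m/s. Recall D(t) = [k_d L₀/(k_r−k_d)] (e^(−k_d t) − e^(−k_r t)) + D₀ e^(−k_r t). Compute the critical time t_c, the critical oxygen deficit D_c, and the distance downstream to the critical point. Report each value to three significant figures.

t_c = [1/(k_r−k_d)] ln[(k_r/k_d)(1 − D₀(k_r−k_d)/(k_d L₀))]
= [1/(1.04−0.134)] ln[(1.04/0.134)(1 − 2.90×0.9060/(0.134×33.1))]
= (1/0.9060) ln[7.761 × 0.4076] = 1.104 × ln(3.164) = 1.104 × 1.152 = 1.271 d.
L(t_c) = L₀ e^(−k_d t_c) = 33.1 × 0.8434 = 27.92 mg/L, and at the critical point k_r D_c = k_d L, so D_c = (0.134/1.04) × 27.92 = 3.597 mg/L.
x_c = v t_c = 0.193 m/s × 1.271 d × 86400 s/d = 21200 m ≈ 21.2 km.

t_c ≈ 1.27 d; D_c ≈ 3.60 mg/L; x_c ≈ 21.2 km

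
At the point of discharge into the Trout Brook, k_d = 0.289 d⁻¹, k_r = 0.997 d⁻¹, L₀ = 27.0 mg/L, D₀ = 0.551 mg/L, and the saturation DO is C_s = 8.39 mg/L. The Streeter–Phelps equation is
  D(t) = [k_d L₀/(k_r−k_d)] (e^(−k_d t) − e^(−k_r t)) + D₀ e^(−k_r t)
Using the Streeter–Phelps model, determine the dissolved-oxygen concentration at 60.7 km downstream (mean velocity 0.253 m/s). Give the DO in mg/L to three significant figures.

Travel time t = x/v = 60.7 km / (0.253 m/s) = 60700 m / 0.253 m/s = 239900 s = 2.777 d.
k_d L₀/(k_r−k_d) = 0.289×27.0/(0.997−0.289) = 7.803/0.7080 = 11.02 mg/L.
e^(−k_d t) = e^(−0.289×2.777) = 0.4482; e^(−k_r t) = e^(−0.997×2.777) = 0.06275.
D = 11.02 × (0.4482 − 0.06275) + 0.551 × 0.06275 = 4.248 + 0.03458 = 4.283 mg/L.
DO = C_s − D = 8.39 − 4.283 = 4.107 mg/L.

DO ≈ 4.11 mg/L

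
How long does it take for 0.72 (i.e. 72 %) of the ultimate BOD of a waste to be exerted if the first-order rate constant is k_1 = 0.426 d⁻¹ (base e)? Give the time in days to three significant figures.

t ≈ 2.99 d

y/L₀ = 1 − e^(−k_1 t) = 0.72 ⇒ e^(−k_1 t) = 0.280
t = −ln(0.280) / 0.426 = 1.273 / 0.426 = 2.988 d.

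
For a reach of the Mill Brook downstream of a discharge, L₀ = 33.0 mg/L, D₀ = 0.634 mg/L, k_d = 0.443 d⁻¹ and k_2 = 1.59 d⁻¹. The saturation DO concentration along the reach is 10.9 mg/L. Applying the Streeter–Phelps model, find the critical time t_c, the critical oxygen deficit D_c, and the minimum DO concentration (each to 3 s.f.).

t_c ≈ 1.07 d; D_c ≈ 5.72 mg/L; min DO ≈ 5.18 mg/L

t_c = [1/(k_2−k_d)] ln[(k_2/k_d)(1 − D₀(k_2−k_d)/(k_d L₀))]
= [1/(1.59−0.443)] ln[(1.59/0.443)(1 − 0.634×1.147/(0.443×33.0))]
= (1/1.147) ln[3.589 × 0.9503] = 0.8718 × ln(3.411) = 0.8718 × 1.227 = 1.070 d.
D_c = (k_d/k_2) L₀ e^(−k_d t_c) = (0.443/1.59) × 33.0 × e^(−0.443×1.070) = 0.2786 × 33.0 × 0.6226 = 5.724 mg/L.
Minimum DO = C_s − D_c = 10.9 − 5.724 = 5.176 mg/L.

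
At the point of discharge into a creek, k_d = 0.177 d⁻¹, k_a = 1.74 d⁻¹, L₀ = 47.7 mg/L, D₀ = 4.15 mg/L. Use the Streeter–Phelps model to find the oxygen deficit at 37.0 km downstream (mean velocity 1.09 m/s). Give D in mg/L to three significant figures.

Travel time t = x/v = 37.0 km / (1.09 m/s) = 37000 m / 1.09 m/s = 33940 s = 0.3929 d.
k_d L₀/(k_a−k_d) = 0.177×47.7/(1.74−0.177) = 8.443/1.563 = 5.402 mg/L.
e^(−k_d t) = e^(−0.177×0.3929) = 0.9328; e^(−k_a t) = e^(−1.74×0.3929) = 0.5048.
D = 5.402 × (0.9328 − 0.5048) + 4.15 × 0.5048 = 2.312 + 2.095 = 4.407 mg/L.

D ≈ 4.41 mg/L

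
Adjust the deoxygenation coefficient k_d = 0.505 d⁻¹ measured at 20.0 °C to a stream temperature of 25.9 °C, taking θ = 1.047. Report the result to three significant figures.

k_d ≈ 0.662 d⁻¹

k_d(T₂) = k_d(T₁) · θ^(T₂−T₁) = 0.505 × 1.047^(25.9−20.0)
= 0.505 × 1.047^5.90 = 0.505 × 1.311 = 0.6622 d⁻¹.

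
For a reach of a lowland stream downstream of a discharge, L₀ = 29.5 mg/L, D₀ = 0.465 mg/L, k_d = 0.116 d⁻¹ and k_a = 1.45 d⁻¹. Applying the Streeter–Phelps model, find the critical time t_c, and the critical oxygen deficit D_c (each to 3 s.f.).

t_c ≈ 1.74 d; D_c ≈ 1.93 mg/L

t_c = [1/(k_a−k_d)] ln[(k_a/k_d)(1 − D₀(k_a−k_d)/(k_d L₀))]
= [1/(1.45−0.116)] ln[(1.45/0.116)(1 − 0.465×1.334/(0.116×29.5))]
= (1/1.334) ln[12.50 × 0.8187] = 0.7496 × ln(10.23) = 0.7496 × 2.326 = 1.743 d.
L(t_c) = L₀ e^(−k_d t_c) = 29.5 × 0.8169 = 24.10 mg/L, and at the critical point k_a D_c = k_d L, so D_c = (0.116/1.45) × 24.10 = 1.928 mg/L.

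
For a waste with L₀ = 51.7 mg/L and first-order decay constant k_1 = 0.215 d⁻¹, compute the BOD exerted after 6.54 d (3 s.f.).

y_t = L₀(1 − e^(−k_1 t)) = 51.7 × (1 − e^(−0.215×6.54))
= 51.7 × (1 − 0.2451) = 51.7 × 0.7549 = 39.03 mg/L.

y ≈ 39.0 mg/L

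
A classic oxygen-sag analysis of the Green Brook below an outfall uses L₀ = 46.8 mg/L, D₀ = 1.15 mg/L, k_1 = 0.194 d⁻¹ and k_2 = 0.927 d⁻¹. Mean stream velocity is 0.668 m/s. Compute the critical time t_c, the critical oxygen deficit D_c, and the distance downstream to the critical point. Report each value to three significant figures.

With k_2/k_1 = 4.778 and 1 − D₀(k_2−k_1)/(k_1 L₀) = 0.9072,
t_c = ln(4.778 × 0.9072) / (0.927 − 0.194) = ln(4.335) / 0.7330 = 1.467/0.7330 = 2.001 d.
L(t_c) = L₀ e^(−k_1 t_c) = 46.8 × 0.6783 = 31.74 mg/L, and at the critical point k_2 D_c = k_1 L, so D_c = (0.194/0.927) × 31.74 = 6.643 mg/L.
x_c = v t_c = 0.668 m/s × 2.001 d × 86400 s/d = 115500 m ≈ 115 km.

t_c ≈ 2.00 d; D_c ≈ 6.64 mg/L; x_c ≈ 115 km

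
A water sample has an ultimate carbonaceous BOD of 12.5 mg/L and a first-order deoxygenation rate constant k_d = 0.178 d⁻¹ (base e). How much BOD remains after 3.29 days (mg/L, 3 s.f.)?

L_t = L₀ e^(−k_d t) = 12.5 × e^(−0.178×3.29) = 12.5 × 0.5568 = 6.960 mg/L.

L ≈ 6.96 mg/L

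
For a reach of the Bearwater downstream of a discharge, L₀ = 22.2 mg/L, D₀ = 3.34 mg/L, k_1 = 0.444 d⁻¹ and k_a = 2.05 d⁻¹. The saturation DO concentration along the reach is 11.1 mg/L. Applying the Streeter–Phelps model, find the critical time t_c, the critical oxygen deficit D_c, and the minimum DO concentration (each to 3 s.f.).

t_c ≈ 0.463 d; D_c ≈ 3.91 mg/L; min DO ≈ 7.19 mg/L

t_c = [1/(k_a−k_1)] ln[(k_a/k_1)(1 − D₀(k_a−k_1)/(k_1 L₀))]
= [1/(2.05−0.444)] ln[(2.05/0.444)(1 − 3.34×1.606/(0.444×22.2))]
= (1/1.606) ln[4.617 × 0.4558] = 0.6227 × ln(2.104) = 0.6227 × 0.7441 = 0.4633 d.
L(t_c) = L₀ e^(−k_1 t_c) = 22.2 × 0.8141 = 18.07 mg/L, and at the critical point k_a D_c = k_1 L, so D_c = (0.444/2.05) × 18.07 = 3.914 mg/L.
Minimum DO = C_s − D_c = 11.1 − 3.914 = 7.186 mg/L.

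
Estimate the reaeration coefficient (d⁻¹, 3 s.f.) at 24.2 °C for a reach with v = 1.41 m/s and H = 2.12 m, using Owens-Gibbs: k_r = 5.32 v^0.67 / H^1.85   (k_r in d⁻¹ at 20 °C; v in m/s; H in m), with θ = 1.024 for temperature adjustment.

k_r ≈ 1.84 d⁻¹

k_r(20) = 5.32 × 1.41^0.67 / 2.12^1.85 = 5.32 × 1.259 / 4.015 = 1.668 d⁻¹.
k_r(24.2) = 1.668 × 1.024^(24.2−20) = 1.668 × 1.105 = 1.843 d⁻¹.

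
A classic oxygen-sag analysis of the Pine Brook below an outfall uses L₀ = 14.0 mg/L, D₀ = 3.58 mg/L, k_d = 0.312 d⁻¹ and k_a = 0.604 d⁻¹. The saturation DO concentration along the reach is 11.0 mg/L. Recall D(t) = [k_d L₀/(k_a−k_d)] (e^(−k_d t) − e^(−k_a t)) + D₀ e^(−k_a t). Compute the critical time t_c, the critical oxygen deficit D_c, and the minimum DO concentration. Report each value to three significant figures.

t_c ≈ 1.33 d; D_c ≈ 4.78 mg/L; min DO ≈ 6.22 mg/L

t_c = [1/(k_a−k_d)] ln[(k_a/k_d)(1 − D₀(k_a−k_d)/(k_d L₀))]
= [1/(0.604−0.312)] ln[(0.604/0.312)(1 − 3.58×0.2920/(0.312×14.0))]
= (1/0.2920) ln[1.936 × 0.7607] = 3.425 × ln(1.473) = 3.425 × 0.3870 = 1.325 d.
L(t_c) = L₀ e^(−k_d t_c) = 14.0 × 0.6613 = 9.258 mg/L, and at the critical point k_a D_c = k_d L, so D_c = (0.312/0.604) × 9.258 = 4.782 mg/L.
Minimum DO = C_s − D_c = 11.0 − 4.782 = 6.218 mg/L.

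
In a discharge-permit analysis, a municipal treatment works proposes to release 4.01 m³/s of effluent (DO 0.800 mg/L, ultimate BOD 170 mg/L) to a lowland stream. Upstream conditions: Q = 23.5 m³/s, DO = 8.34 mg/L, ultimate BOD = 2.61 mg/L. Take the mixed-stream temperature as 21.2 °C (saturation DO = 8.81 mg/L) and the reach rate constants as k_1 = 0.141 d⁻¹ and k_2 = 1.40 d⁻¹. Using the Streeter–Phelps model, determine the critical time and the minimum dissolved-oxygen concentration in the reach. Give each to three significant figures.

Mixed DO = (23.5×8.34 + 4.01×0.800)/(23.5+4.01) = 199.2/27.51 = 7.241 mg/L.
Mixed L₀ = (23.5×2.61 + 4.01×170)/(27.51) = 743.0/27.51 = 27.01 mg/L.
Initial deficit D₀ = C_s − DO₀ = 8.81 − 7.241 = 1.569 mg/L.
t_c = (1/1.259) ln[(1.40/0.141)(1 − 1.569×1.259/(0.141×27.01))] = 0.7943 × ln(4.779) = 1.242 d.
D_c = (0.141/1.40) × 27.01 × e^(−0.141×1.242) = 0.1007 × 27.01 × 0.8393 = 2.283 mg/L.
Minimum DO = 8.81 − 2.283 = 6.527 mg/L.

t_c ≈ 1.24 d; minimum DO ≈ 6.53 mg/L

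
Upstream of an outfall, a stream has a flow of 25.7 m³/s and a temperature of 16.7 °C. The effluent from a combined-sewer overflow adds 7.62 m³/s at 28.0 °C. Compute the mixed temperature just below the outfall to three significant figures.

19.3 °C

Flow-weighted mixing: C = (Q_r C_r + Q_w C_w)/(Q_r + Q_w)
= (25.7×16.7 + 7.62×28.0)/(25.7 + 7.62) = 642.5/33.32 = 19.28 °C.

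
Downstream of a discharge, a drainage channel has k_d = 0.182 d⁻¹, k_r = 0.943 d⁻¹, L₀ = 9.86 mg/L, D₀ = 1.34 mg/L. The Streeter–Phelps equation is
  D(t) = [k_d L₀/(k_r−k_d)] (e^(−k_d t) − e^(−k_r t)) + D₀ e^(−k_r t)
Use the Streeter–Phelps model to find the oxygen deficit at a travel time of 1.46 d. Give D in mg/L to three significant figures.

k_d L₀/(k_r−k_d) = 0.182×9.86/(0.943−0.182) = 1.795/0.7610 = 2.358 mg/L.
e^(−k_d t) = e^(−0.182×1.460) = 0.7667; e^(−k_r t) = e^(−0.943×1.460) = 0.2524.
D = 2.358 × (0.7667 − 0.2524) + 1.34 × 0.2524 = 1.213 + 0.3382 = 1.551 mg/L.

D ≈ 1.55 mg/L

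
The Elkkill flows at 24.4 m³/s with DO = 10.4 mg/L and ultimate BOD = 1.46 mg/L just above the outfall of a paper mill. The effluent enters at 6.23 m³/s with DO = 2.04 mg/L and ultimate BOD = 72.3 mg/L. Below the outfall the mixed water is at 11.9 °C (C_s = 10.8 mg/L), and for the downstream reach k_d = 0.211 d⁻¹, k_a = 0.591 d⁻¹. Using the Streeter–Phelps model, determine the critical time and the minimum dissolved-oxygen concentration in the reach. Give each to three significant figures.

t_c ≈ 1.99 d; minimum DO ≈ 7.08 mg/L

Mixed DO = (24.4×10.4 + 6.23×2.04)/(24.4+6.23) = 266.5/30.63 = 8.700 mg/L.
Mixed L₀ = (24.4×1.46 + 6.23×72.3)/(30.63) = 486.1/30.63 = 15.87 mg/L.
Initial deficit D₀ = C_s − DO₀ = 10.8 − 8.700 = 2.100 mg/L.
t_c = (1/0.3800) ln[(0.591/0.211)(1 − 2.100×0.3800/(0.211×15.87))] = 2.632 × ln(2.133) = 1.994 d.
D_c = (0.211/0.591) × 15.87 × e^(−0.211×1.994) = 0.3570 × 15.87 × 0.6566 = 3.720 mg/L.
Minimum DO = 10.8 − 3.720 = 7.080 mg/L.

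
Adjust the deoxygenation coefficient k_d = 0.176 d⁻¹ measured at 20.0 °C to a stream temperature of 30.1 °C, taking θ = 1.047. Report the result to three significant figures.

k_d ≈ 0.280 d⁻¹

k_d(T₂) = k_d(T₁) · θ^(T₂−T₁) = 0.176 × 1.047^(30.1−20.0)
= 0.176 × 1.047^10.1 = 0.176 × 1.590 = 0.2799 d⁻¹.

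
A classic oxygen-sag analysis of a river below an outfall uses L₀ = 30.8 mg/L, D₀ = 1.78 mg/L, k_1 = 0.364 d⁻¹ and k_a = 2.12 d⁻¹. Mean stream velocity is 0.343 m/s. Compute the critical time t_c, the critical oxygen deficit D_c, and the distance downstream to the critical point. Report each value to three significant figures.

t_c ≈ 0.817 d; D_c ≈ 3.93 mg/L; x_c ≈ 24.2 km

With k_a/k_1 = 5.824 and 1 − D₀(k_a−k_1)/(k_1 L₀) = 0.7212,
t_c = ln(5.824 × 0.7212) / (2.12 − 0.364) = ln(4.200) / 1.756 = 1.435/1.756 = 0.8173 d.
L(t_c) = L₀ e^(−k_1 t_c) = 30.8 × 0.7427 = 22.87 mg/L, and at the critical point k_a D_c = k_1 L, so D_c = (0.364/2.12) × 22.87 = 3.927 mg/L.
x_c = v t_c = 0.343 m/s × 0.8173 d × 86400 s/d = 24220 m ≈ 24.2 km.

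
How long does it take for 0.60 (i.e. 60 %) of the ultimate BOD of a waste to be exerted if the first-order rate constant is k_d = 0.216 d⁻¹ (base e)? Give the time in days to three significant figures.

t ≈ 4.24 d

y/L₀ = 1 − e^(−k_d t) = 0.60 ⇒ e^(−k_d t) = 0.400
t = −ln(0.400) / 0.216 = 0.9163 / 0.216 = 4.242 d.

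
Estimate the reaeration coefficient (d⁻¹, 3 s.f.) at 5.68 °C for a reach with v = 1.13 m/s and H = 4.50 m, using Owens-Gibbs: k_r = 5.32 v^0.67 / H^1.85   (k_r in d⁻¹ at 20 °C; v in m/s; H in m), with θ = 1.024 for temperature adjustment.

k_r ≈ 0.254 d⁻¹

k_r(20) = 5.32 × 1.13^0.67 / 4.50^1.85 = 5.32 × 1.085 / 16.16 = 0.3573 d⁻¹.
k_r(5.68) = 0.3573 × 1.024^(5.68−20) = 0.3573 × 0.7120 = 0.2544 d⁻¹.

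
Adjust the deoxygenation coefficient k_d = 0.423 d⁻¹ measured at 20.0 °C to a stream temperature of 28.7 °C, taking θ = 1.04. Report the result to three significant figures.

k_d(T₂) = k_d(T₁) · θ^(T₂−T₁) = 0.423 × 1.04^(28.7−20.0)
= 0.423 × 1.04^8.70 = 0.423 × 1.407 = 0.5950 d⁻¹.

k_d ≈ 0.595 d⁻¹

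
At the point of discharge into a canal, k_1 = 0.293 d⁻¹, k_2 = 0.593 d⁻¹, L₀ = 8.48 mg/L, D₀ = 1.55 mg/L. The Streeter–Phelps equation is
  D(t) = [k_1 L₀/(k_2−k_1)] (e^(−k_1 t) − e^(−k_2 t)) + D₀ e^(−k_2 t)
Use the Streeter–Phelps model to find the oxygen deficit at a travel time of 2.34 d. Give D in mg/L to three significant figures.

D ≈ 2.49 mg/L

k_1 L₀/(k_2−k_1) = 0.293×8.48/(0.593−0.293) = 2.485/0.3000 = 8.282 mg/L.
e^(−k_1 t) = e^(−0.293×2.340) = 0.5038; e^(−k_2 t) = e^(−0.593×2.340) = 0.2497.
D = 8.282 × (0.5038 − 0.2497) + 1.55 × 0.2497 = 2.105 + 0.3870 = 2.492 mg/L.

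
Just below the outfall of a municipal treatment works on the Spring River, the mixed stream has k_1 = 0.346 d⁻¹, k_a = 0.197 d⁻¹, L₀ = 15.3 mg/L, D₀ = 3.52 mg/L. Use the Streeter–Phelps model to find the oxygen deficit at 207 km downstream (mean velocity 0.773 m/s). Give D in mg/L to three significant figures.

Travel time t = x/v = 207 km / (0.773 m/s) = 207000 m / 0.773 m/s = 267800 s = 3.099 d.
k_1 L₀/(k_a−k_1) = 0.346×15.3/(0.197−0.346) = 5.294/-0.1490 = -35.53 mg/L.
e^(−k_1 t) = e^(−0.346×3.099) = 0.3422; e^(−k_a t) = e^(−0.197×3.099) = 0.5430.
D = -35.53 × (0.3422 − 0.5430) + 3.52 × 0.5430 = 7.136 + 1.911 = 9.047 mg/L.

D ≈ 9.05 mg/L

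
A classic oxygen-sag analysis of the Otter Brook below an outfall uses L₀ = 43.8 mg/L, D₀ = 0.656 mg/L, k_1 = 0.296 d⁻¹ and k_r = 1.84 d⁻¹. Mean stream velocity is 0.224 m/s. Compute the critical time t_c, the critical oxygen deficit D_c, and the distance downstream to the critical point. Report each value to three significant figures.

t_c ≈ 1.13 d; D_c ≈ 5.04 mg/L; x_c ≈ 21.9 km

At the critical point dD/dt = 0, so k_1 L₀ e^(−k_1 t) = k_r D. Substituting D(t) from the Streeter–Phelps equation and solving for t gives
t_c = ln[(k_r/k_1)(1 − D₀(k_r−k_1)/(k_1 L₀))] / (k_r−k_1).
Here k_r−k_1 = 1.544 d⁻¹ and 1 − D₀(k_r−k_1)/(k_1 L₀) = 1 − 0.656×1.544/(0.296×43.8) = 0.9219, so
t_c = ln(6.216 × 0.9219) / 1.544 = 1.746 / 1.544 = 1.131 d.
D_c = (k_1/k_r) L₀ e^(−k_1 t_c) = (0.296/1.84) × 43.8 × e^(−0.296×1.131) = 0.1609 × 43.8 × 0.7156 = 5.042 mg/L.
x_c = v t_c = 0.224 m/s × 1.131 d × 86400 s/d = 21880 m ≈ 21.9 km.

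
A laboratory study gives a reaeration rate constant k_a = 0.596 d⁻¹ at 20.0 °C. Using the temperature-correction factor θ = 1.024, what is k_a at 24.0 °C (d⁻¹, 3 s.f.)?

k_a(T₂) = k_a(T₁) · θ^(T₂−T₁) = 0.596 × 1.024^(24.0−20.0)
= 0.596 × 1.024^4.00 = 0.596 × 1.100 = 0.6553 d⁻¹.

k_a ≈ 0.655 d⁻¹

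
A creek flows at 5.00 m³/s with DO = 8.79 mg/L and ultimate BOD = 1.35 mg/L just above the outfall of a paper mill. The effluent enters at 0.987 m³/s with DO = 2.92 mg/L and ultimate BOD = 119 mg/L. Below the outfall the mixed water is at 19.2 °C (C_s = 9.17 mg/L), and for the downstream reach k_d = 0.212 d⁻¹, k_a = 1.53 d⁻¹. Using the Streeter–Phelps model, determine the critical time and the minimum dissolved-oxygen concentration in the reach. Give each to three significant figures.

t_c ≈ 1.11 d; minimum DO ≈ 6.90 mg/L

Mixed DO = (5.00×8.79 + 0.987×2.92)/(5.00+0.987) = 46.83/5.987 = 7.822 mg/L.
Mixed L₀ = (5.00×1.35 + 0.987×119)/(5.987) = 124.2/5.987 = 20.75 mg/L.
Initial deficit D₀ = C_s − DO₀ = 9.17 − 7.822 = 1.348 mg/L.
t_c = (1/1.318) ln[(1.53/0.212)(1 − 1.348×1.318/(0.212×20.75))] = 0.7587 × ln(4.302) = 1.107 d.
D_c = (0.212/1.53) × 20.75 × e^(−0.212×1.107) = 0.1386 × 20.75 × 0.7908 = 2.273 mg/L.
Minimum DO = 9.17 − 2.273 = 6.897 mg/L.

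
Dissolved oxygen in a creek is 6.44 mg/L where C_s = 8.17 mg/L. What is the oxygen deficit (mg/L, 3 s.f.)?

D = C_s − C = 8.17 − 6.44 = 1.73 mg/L.

D ≈ 1.73 mg/L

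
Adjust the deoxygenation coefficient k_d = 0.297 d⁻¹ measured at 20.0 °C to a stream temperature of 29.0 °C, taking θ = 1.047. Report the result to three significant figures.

k_d ≈ 0.449 d⁻¹

k_d(T₂) = k_d(T₁) · θ^(T₂−T₁) = 0.297 × 1.047^(29.0−20.0)
= 0.297 × 1.047^9.00 = 0.297 × 1.512 = 0.4490 d⁻¹.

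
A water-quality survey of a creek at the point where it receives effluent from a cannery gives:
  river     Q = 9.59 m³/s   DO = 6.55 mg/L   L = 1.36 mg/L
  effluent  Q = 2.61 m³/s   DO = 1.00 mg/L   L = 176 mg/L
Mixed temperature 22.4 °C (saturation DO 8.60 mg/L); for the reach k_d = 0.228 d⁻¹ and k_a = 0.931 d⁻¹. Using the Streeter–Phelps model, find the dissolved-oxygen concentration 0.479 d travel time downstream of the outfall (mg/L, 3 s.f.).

DO ≈ 3.31 mg/L

Mixed DO = (9.59×6.55 + 2.61×1.00)/(9.59+2.61) = 65.42/12.20 = 5.363 mg/L.
Mixed L₀ = (9.59×1.36 + 2.61×176)/(12.20) = 472.4/12.20 = 38.72 mg/L.
Initial deficit D₀ = C_s − DO₀ = 8.60 − 5.363 = 3.237 mg/L.
D(0.479) = [0.228×38.72/(0.931−0.228)](e^(−0.228×0.479) − e^(−0.931×0.479)) + 3.237 e^(−0.931×0.479)
= 12.56 × (0.8965 − 0.6402) + 3.237 × 0.6402 = 5.292 mg/L.
DO = 8.60 − 5.292 = 3.308 mg/L.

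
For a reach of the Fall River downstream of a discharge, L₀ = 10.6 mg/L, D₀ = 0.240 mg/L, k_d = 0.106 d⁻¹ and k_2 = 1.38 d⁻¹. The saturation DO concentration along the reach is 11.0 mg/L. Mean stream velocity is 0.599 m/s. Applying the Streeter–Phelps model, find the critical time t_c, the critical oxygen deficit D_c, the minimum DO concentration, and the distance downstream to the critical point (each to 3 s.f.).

At the critical point dD/dt = 0, so k_d L₀ e^(−k_d t) = k_2 D. Substituting D(t) from the Streeter–Phelps equation and solving for t gives
t_c = ln[(k_2/k_d)(1 − D₀(k_2−k_d)/(k_d L₀))] / (k_2−k_d).
Here k_2−k_d = 1.274 d⁻¹ and 1 − D₀(k_2−k_d)/(k_d L₀) = 1 − 0.240×1.274/(0.106×10.6) = 0.7279, so
t_c = ln(13.02 × 0.7279) / 1.274 = 2.249 / 1.274 = 1.765 d.
D_c = (k_d/k_2) L₀ e^(−k_d t_c) = (0.106/1.38) × 10.6 × e^(−0.106×1.765) = 0.07681 × 10.6 × 0.8294 = 0.6753 mg/L.
Minimum DO = C_s − D_c = 11.0 − 0.6753 = 10.32 mg/L.
x_c = v t_c = 0.599 m/s × 1.765 d × 86400 s/d = 91350 m ≈ 91.4 km.

t_c ≈ 1.77 d; D_c ≈ 0.675 mg/L; min DO ≈ 10.3 mg/L; x_c ≈ 91.4 km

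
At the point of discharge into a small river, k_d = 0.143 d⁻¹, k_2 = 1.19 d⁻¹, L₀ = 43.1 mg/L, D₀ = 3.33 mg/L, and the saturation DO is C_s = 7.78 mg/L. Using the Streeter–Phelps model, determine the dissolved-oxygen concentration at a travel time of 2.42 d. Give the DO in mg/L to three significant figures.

k_d L₀/(k_2−k_d) = 0.143×43.1/(1.19−0.143) = 6.163/1.047 = 5.887 mg/L.
e^(−k_d t) = e^(−0.143×2.420) = 0.7075; e^(−k_2 t) = e^(−1.19×2.420) = 0.05615.
D = 5.887 × (0.7075 − 0.05615) + 3.33 × 0.05615 = 3.834 + 0.1870 = 4.021 mg/L.
DO = C_s − D = 7.78 − 4.021 = 3.759 mg/L.

DO ≈ 3.76 mg/L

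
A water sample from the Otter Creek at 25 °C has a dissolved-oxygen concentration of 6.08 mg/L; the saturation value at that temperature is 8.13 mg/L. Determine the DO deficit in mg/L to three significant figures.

D = C_s − C = 8.13 − 6.08 = 2.05 mg/L.

D ≈ 2.05 mg/L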